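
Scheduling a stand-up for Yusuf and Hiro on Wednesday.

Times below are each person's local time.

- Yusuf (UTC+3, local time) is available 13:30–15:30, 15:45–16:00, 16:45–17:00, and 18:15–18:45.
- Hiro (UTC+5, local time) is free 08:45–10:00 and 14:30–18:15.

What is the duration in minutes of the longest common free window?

120 minutes

Yusuf → UTC: 10:30–12:30, 12:45–13:00, 13:45–14:00, 15:15–15:45.
Hiro → UTC: 03:45–05:00, 09:30–13:15.
Yusuf ∩ Hiro: 10:30–12:30, 12:45–13:00.
Common window lengths: 120, 15 min; longest is 120.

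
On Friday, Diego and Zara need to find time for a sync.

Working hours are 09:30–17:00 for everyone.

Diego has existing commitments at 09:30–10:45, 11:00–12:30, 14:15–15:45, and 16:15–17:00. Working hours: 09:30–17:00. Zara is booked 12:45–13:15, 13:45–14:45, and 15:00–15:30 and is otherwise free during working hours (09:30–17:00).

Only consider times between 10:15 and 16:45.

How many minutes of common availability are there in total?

90 minutes

Diego free within 09:30–17:00: 10:45–11:00, 12:30–14:15, 15:45–16:15.
Zara free within 09:30–17:00: 09:30–12:45, 13:15–13:45, 14:45–15:00, 15:30–17:00.
Diego ∩ Zara: 10:45–11:00, 12:30–12:45, 13:15–13:45, 15:45–16:15.
Restricted to 10:15–16:45: 10:45–11:00, 12:30–12:45, 13:15–13:45, 15:45–16:15.
Total common minutes: 15 + 15 + 30 + 30 = 90.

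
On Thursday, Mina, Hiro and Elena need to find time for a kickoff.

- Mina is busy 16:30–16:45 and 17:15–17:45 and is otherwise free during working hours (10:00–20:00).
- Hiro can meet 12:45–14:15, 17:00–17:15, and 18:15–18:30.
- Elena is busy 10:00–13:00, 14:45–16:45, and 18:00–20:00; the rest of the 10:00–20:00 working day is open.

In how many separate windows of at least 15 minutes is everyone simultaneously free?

2

Mina free within 10:00–20:00: 10:00–16:30, 16:45–17:15, 17:45–20:00.
Elena free within 10:00–20:00: 13:00–14:45, 16:45–18:00.
Mina ∩ Hiro: 12:45–14:15, 17:00–17:15, 18:15–18:30.
Mina ∩ Hiro ∩ Elena: 13:00–14:15, 17:00–17:15.
Windows ≥ 15 min: 13:00–14:15, 17:00–17:15.
That's 2 windows.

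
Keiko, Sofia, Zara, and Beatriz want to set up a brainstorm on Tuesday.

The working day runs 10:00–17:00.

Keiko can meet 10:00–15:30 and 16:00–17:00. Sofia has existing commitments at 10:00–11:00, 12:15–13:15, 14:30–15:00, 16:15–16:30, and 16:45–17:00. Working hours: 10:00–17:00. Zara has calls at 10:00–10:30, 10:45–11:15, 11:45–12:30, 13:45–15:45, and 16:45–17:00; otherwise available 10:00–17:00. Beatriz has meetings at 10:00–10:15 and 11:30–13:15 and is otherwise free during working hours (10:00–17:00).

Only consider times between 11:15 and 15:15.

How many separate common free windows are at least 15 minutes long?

2

Sofia free within 10:00–17:00: 11:00–12:15, 13:15–14:30, 15:00–16:15, 16:30–16:45.
Zara free within 10:00–17:00: 10:30–10:45, 11:15–11:45, 12:30–13:45, 15:45–16:45.
Beatriz free within 10:00–17:00: 10:15–11:30, 13:15–17:00.
Keiko ∩ Sofia: 11:00–12:15, 13:15–14:30, 15:00–15:30, 16:00–16:15, 16:30–16:45.
Keiko ∩ Sofia ∩ Zara: 11:15–11:45, 13:15–13:45, 16:00–16:15, 16:30–16:45.
Keiko ∩ Sofia ∩ Zara ∩ Beatriz: 11:15–11:30, 13:15–13:45, 16:00–16:15, 16:30–16:45.
Restricted to 11:15–15:15: 11:15–11:30, 13:15–13:45.
Windows ≥ 15 min: 11:15–11:30, 13:15–13:45.
That's 2 windows.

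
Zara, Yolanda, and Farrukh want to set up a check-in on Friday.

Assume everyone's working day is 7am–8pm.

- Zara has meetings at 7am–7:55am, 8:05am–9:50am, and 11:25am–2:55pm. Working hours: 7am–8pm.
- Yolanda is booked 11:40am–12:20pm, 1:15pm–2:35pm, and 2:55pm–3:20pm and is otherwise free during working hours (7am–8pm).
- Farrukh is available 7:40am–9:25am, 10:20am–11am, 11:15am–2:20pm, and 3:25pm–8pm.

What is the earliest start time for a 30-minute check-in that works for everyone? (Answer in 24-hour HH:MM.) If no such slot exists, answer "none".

Zara free within 07:00–20:00: 07:55–08:05, 09:50–11:25, 14:55–20:00.
Yolanda free within 07:00–20:00: 07:00–11:40, 12:20–13:15, 14:35–14:55, 15:20–20:00.
Zara ∩ Yolanda: 07:55–08:05, 09:50–11:25, 15:20–20:00.
Zara ∩ Yolanda ∩ Farrukh: 07:55–08:05, 10:20–11:00, 11:15–11:25, 15:25–20:00.
Windows ≥ 30 min: 10:20–11:00, 15:25–20:00.
Earliest such window starts at 10:20.

10:20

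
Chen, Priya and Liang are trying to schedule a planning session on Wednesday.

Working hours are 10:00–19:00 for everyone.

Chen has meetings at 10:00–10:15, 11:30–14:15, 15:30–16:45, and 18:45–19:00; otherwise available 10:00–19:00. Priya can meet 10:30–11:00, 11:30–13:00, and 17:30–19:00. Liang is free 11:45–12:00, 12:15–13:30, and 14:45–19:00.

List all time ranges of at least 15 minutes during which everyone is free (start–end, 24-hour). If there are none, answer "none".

Chen free within 10:00–19:00: 10:15–11:30, 14:15–15:30, 16:45–18:45.
Chen ∩ Priya: 10:30–11:00, 17:30–18:45.
Chen ∩ Priya ∩ Liang: 17:30–18:45.
Windows ≥ 15 min: 17:30–18:45.

17:30–18:45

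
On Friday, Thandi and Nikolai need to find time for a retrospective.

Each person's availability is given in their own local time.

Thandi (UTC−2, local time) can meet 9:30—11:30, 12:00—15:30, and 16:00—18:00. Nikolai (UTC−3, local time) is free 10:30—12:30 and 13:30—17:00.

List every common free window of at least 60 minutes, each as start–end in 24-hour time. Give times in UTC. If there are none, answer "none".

14:00–15:30, 16:30–17:30, 18:00–20:00

Thandi → UTC: 11:30–13:30, 14:00–17:30, 18:00–20:00.
Nikolai → UTC: 13:30–15:30, 16:30–20:00.
Thandi ∩ Nikolai: 14:00–15:30, 16:30–17:30, 18:00–20:00.
Windows ≥ 60 min: 14:00–15:30, 16:30–17:30, 18:00–20:00.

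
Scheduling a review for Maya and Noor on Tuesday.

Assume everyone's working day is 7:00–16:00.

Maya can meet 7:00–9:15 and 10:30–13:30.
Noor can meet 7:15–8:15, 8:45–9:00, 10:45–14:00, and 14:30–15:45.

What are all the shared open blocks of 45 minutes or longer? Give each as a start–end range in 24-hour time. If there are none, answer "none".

07:15–08:15, 10:45–13:30

Maya ∩ Noor: 07:15–08:15, 08:45–09:00, 10:45–13:30.
Windows ≥ 45 min: 07:15–08:15, 10:45–13:30.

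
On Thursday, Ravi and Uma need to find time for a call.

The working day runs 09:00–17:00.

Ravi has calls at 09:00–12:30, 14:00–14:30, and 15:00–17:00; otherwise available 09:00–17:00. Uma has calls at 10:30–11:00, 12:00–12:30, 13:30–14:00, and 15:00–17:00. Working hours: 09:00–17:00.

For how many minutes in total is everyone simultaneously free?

90 minutes

Ravi free within 09:00–17:00: 12:30–14:00, 14:30–15:00.
Uma free within 09:00–17:00: 09:00–10:30, 11:00–12:00, 12:30–13:30, 14:00–15:00.
Ravi ∩ Uma: 12:30–13:30, 14:30–15:00.
Total common minutes: 60 + 30 = 90.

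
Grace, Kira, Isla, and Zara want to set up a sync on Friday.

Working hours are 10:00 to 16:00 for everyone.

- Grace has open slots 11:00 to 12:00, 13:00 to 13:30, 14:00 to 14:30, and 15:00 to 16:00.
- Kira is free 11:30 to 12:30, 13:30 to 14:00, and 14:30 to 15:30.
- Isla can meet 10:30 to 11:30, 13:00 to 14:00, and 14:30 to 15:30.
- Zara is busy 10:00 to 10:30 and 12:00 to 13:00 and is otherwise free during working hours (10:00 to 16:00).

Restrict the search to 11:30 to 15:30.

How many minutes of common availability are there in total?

Zara free within 10:00–16:00: 10:30–12:00, 13:00–16:00.
Grace ∩ Kira: 11:30–12:00, 15:00–15:30.
Grace ∩ Kira ∩ Isla: 15:00–15:30.
Grace ∩ Kira ∩ Isla ∩ Zara: 15:00–15:30.
Restricted to 11:30–15:30: 15:00–15:30.
Total common minutes: 30.

30 minutes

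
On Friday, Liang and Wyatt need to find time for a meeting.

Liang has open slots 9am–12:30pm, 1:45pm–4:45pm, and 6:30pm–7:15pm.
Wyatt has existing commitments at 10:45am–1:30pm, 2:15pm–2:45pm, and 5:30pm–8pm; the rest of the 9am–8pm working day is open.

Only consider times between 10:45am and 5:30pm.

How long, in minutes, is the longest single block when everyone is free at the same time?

120 minutes

Wyatt free within 09:00–20:00: 09:00–10:45, 13:30–14:15, 14:45–17:30.
Liang ∩ Wyatt: 09:00–10:45, 13:45–14:15, 14:45–16:45.
Restricted to 10:45–17:30: 13:45–14:15, 14:45–16:45.
Common window lengths: 30, 120 min; longest is 120.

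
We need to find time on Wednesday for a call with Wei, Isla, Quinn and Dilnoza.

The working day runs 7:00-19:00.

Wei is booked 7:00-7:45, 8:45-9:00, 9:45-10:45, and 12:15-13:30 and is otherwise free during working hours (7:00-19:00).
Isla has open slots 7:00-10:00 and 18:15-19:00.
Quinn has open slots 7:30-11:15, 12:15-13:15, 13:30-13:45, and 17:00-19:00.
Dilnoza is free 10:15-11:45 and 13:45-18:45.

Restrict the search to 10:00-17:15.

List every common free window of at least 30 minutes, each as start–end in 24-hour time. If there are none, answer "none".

Wei free within 07:00–19:00: 07:45–08:45, 09:00–09:45, 10:45–12:15, 13:30–19:00.
Wei ∩ Isla: 07:45–08:45, 09:00–09:45, 18:15–19:00.
Wei ∩ Isla ∩ Quinn: 07:45–08:45, 09:00–09:45, 18:15–19:00.
Wei ∩ Isla ∩ Quinn ∩ Dilnoza: 18:15–18:45.
Restricted to 10:00–17:15: (none).
Windows ≥ 30 min: (none).

none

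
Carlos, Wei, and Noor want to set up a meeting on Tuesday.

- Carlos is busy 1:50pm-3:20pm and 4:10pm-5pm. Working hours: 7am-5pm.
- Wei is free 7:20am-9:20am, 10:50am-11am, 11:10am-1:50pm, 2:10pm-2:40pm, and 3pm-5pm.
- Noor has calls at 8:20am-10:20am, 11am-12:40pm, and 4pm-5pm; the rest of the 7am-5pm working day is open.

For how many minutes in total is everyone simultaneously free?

180 minutes

Carlos free within 07:00–17:00: 07:00–13:50, 15:20–16:10.
Noor free within 07:00–17:00: 07:00–08:20, 10:20–11:00, 12:40–16:00.
Carlos ∩ Wei: 07:20–09:20, 10:50–11:00, 11:10–13:50, 15:20–16:10.
Carlos ∩ Wei ∩ Noor: 07:20–08:20, 10:50–11:00, 12:40–13:50, 15:20–16:00.
Total common minutes: 60 + 10 + 70 + 40 = 180.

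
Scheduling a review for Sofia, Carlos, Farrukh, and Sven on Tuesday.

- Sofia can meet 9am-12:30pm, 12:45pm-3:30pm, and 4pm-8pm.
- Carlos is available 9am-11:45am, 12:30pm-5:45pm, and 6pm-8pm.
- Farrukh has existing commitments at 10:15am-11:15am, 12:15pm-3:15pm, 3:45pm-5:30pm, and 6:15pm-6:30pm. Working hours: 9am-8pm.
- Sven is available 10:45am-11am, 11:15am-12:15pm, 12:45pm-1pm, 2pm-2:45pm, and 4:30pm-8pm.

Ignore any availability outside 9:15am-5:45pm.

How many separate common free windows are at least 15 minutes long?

2

Farrukh free within 09:00–20:00: 09:00–10:15, 11:15–12:15, 15:15–15:45, 17:30–18:15, 18:30–20:00.
Sofia ∩ Carlos: 09:00–11:45, 12:45–15:30, 16:00–17:45, 18:00–20:00.
Sofia ∩ Carlos ∩ Farrukh: 09:00–10:15, 11:15–11:45, 15:15–15:30, 17:30–17:45, 18:00–18:15, 18:30–20:00.
Sofia ∩ Carlos ∩ Farrukh ∩ Sven: 11:15–11:45, 17:30–17:45, 18:00–18:15, 18:30–20:00.
Restricted to 09:15–17:45: 11:15–11:45, 17:30–17:45.
Windows ≥ 15 min: 11:15–11:45, 17:30–17:45.
That's 2 windows.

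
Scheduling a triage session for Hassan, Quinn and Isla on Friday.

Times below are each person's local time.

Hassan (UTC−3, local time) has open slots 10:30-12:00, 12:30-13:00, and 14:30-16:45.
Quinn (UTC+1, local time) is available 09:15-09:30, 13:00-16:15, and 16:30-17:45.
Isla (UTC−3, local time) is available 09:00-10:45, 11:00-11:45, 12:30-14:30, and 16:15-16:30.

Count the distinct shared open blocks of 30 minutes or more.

2

Hassan → UTC: 13:30–15:00, 15:30–16:00, 17:30–19:45.
Quinn → UTC: 08:15–08:30, 12:00–15:15, 15:30–16:45.
Isla → UTC: 12:00–13:45, 14:00–14:45, 15:30–17:30, 19:15–19:30.
Hassan ∩ Quinn: 13:30–15:00, 15:30–16:00.
Hassan ∩ Quinn ∩ Isla: 13:30–13:45, 14:00–14:45, 15:30–16:00.
Windows ≥ 30 min: 14:00–14:45, 15:30–16:00.
That's 2 windows.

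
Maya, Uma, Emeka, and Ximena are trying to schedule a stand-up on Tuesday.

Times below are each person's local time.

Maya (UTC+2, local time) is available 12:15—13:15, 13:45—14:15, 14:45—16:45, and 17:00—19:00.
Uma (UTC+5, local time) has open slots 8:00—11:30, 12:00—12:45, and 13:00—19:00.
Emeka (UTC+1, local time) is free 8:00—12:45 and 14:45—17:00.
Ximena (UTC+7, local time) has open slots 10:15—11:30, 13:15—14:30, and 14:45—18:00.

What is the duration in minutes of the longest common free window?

45 minutes

Maya → UTC: 10:15–11:15, 11:45–12:15, 12:45–14:45, 15:00–17:00.
Uma → UTC: 03:00–06:30, 07:00–07:45, 08:00–14:00.
Emeka → UTC: 07:00–11:45, 13:45–16:00.
Ximena → UTC: 03:15–04:30, 06:15–07:30, 07:45–11:00.
Maya ∩ Uma: 10:15–11:15, 11:45–12:15, 12:45–14:00.
Maya ∩ Uma ∩ Emeka: 10:15–11:15, 13:45–14:00.
Maya ∩ Uma ∩ Emeka ∩ Ximena: 10:15–11:00.
Single common window of 45 minutes.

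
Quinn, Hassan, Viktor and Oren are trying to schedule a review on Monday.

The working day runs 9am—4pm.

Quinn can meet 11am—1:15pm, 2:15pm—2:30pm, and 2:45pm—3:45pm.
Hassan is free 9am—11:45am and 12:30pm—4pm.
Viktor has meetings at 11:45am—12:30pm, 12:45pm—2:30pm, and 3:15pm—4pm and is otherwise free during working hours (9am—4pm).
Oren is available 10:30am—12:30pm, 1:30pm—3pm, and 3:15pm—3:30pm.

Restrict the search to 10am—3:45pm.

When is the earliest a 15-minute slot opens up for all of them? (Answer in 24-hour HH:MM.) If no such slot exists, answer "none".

11:00

Viktor free within 09:00–16:00: 09:00–11:45, 12:30–12:45, 14:30–15:15.
Quinn ∩ Hassan: 11:00–11:45, 12:30–13:15, 14:15–14:30, 14:45–15:45.
Quinn ∩ Hassan ∩ Viktor: 11:00–11:45, 12:30–12:45, 14:45–15:15.
Quinn ∩ Hassan ∩ Viktor ∩ Oren: 11:00–11:45, 14:45–15:00.
Restricted to 10:00–15:45: 11:00–11:45, 14:45–15:00.
Windows ≥ 15 min: 11:00–11:45, 14:45–15:00.
Earliest such window starts at 11:00.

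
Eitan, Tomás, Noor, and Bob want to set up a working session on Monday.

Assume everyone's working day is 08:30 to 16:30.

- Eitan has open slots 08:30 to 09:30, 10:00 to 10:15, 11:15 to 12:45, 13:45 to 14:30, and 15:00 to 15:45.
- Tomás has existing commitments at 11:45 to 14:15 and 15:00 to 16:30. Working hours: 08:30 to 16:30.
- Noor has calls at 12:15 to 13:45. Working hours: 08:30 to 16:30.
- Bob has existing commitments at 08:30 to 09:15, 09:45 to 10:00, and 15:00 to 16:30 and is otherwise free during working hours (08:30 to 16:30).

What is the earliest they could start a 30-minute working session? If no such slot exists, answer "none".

11:15

Tomás free within 08:30–16:30: 08:30–11:45, 14:15–15:00.
Noor free within 08:30–16:30: 08:30–12:15, 13:45–16:30.
Bob free within 08:30–16:30: 09:15–09:45, 10:00–15:00.
Eitan ∩ Tomás: 08:30–09:30, 10:00–10:15, 11:15–11:45, 14:15–14:30.
Eitan ∩ Tomás ∩ Noor: 08:30–09:30, 10:00–10:15, 11:15–11:45, 14:15–14:30.
Eitan ∩ Tomás ∩ Noor ∩ Bob: 09:15–09:30, 10:00–10:15, 11:15–11:45, 14:15–14:30.
Windows ≥ 30 min: 11:15–11:45.
Earliest such window starts at 11:15.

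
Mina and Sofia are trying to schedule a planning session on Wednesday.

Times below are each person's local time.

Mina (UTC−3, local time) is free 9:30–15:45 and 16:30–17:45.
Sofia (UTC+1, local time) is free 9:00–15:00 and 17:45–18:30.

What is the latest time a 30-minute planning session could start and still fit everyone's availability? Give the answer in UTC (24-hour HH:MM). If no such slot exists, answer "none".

17:00

Mina → UTC: 12:30–18:45, 19:30–20:45.
Sofia → UTC: 08:00–14:00, 16:45–17:30.
Mina ∩ Sofia: 12:30–14:00, 16:45–17:30.
Windows ≥ 30 min: 12:30–14:00, 16:45–17:30.
Latest start in the last window 16:45–17:30 is 17:30 − 30 min = 17:00.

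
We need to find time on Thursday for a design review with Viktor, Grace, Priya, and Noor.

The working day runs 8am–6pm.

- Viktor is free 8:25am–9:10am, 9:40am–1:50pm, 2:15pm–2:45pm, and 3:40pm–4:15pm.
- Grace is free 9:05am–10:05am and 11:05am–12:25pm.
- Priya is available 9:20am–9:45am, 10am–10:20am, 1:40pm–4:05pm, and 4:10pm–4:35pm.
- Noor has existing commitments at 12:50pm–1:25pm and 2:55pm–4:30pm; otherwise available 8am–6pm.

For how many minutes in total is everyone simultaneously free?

10 minutes

Noor free within 08:00–18:00: 08:00–12:50, 13:25–14:55, 16:30–18:00.
Viktor ∩ Grace: 09:05–09:10, 09:40–10:05, 11:05–12:25.
Viktor ∩ Grace ∩ Priya: 09:40–09:45, 10:00–10:05.
Viktor ∩ Grace ∩ Priya ∩ Noor: 09:40–09:45, 10:00–10:05.
Total common minutes: 5 + 5 = 10.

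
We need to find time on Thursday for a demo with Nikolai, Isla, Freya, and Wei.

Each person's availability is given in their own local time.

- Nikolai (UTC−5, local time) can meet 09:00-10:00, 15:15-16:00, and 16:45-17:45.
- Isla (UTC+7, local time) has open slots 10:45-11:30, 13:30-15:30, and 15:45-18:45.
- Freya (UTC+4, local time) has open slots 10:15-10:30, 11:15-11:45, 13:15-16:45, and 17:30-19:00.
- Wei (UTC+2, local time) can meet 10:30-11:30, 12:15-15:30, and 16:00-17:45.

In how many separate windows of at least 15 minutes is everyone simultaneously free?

0

Nikolai → UTC: 14:00–15:00, 20:15–21:00, 21:45–22:45.
Isla → UTC: 03:45–04:30, 06:30–08:30, 08:45–11:45.
Freya → UTC: 06:15–06:30, 07:15–07:45, 09:15–12:45, 13:30–15:00.
Wei → UTC: 08:30–09:30, 10:15–13:30, 14:00–15:45.
Nikolai ∩ Isla: (none).
Nikolai ∩ Isla ∩ Freya: (none).
Nikolai ∩ Isla ∩ Freya ∩ Wei: (none).
Windows ≥ 15 min: (none).
That's 0 windows.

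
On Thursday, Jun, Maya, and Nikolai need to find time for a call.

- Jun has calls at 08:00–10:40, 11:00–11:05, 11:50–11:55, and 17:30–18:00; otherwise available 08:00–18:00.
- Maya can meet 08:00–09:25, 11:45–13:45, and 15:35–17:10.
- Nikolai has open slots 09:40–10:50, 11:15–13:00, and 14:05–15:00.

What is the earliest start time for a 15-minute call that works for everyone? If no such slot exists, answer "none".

11:55

Jun free within 08:00–18:00: 10:40–11:00, 11:05–11:50, 11:55–17:30.
Jun ∩ Maya: 11:45–11:50, 11:55–13:45, 15:35–17:10.
Jun ∩ Maya ∩ Nikolai: 11:45–11:50, 11:55–13:00.
Windows ≥ 15 min: 11:55–13:00.
Earliest such window starts at 11:55.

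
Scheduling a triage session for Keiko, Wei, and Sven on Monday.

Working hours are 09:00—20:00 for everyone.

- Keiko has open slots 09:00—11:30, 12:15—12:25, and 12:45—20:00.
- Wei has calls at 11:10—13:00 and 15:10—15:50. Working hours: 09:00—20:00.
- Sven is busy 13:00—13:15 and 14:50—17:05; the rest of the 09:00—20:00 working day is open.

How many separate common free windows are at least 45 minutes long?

3

Wei free within 09:00–20:00: 09:00–11:10, 13:00–15:10, 15:50–20:00.
Sven free within 09:00–20:00: 09:00–13:00, 13:15–14:50, 17:05–20:00.
Keiko ∩ Wei: 09:00–11:10, 13:00–15:10, 15:50–20:00.
Keiko ∩ Wei ∩ Sven: 09:00–11:10, 13:15–14:50, 17:05–20:00.
Windows ≥ 45 min: 09:00–11:10, 13:15–14:50, 17:05–20:00.
That's 3 windows.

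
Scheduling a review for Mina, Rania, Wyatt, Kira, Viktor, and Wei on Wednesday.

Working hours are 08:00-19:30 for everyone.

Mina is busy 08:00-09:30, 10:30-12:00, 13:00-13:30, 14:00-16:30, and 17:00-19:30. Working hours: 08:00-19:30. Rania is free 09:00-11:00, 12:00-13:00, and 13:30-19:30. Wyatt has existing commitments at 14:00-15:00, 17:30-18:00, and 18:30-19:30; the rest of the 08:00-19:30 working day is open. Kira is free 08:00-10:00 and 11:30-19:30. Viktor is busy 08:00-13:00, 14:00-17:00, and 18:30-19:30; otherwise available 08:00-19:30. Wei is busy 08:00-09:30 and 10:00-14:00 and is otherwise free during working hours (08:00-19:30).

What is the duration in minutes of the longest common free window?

Mina free within 08:00–19:30: 09:30–10:30, 12:00–13:00, 13:30–14:00, 16:30–17:00.
Wyatt free within 08:00–19:30: 08:00–14:00, 15:00–17:30, 18:00–18:30.
Viktor free within 08:00–19:30: 13:00–14:00, 17:00–18:30.
Wei free within 08:00–19:30: 09:30–10:00, 14:00–19:30.
Mina ∩ Rania: 09:30–10:30, 12:00–13:00, 13:30–14:00, 16:30–17:00.
Mina ∩ Rania ∩ Wyatt: 09:30–10:30, 12:00–13:00, 13:30–14:00, 16:30–17:00.
Mina ∩ Rania ∩ Wyatt ∩ Kira: 09:30–10:00, 12:00–13:00, 13:30–14:00, 16:30–17:00.
Mina ∩ Rania ∩ Wyatt ∩ Kira ∩ Viktor: 13:30–14:00.
Mina ∩ Rania ∩ Wyatt ∩ Kira ∩ Viktor ∩ Wei: (none).
No common window.

0 minutes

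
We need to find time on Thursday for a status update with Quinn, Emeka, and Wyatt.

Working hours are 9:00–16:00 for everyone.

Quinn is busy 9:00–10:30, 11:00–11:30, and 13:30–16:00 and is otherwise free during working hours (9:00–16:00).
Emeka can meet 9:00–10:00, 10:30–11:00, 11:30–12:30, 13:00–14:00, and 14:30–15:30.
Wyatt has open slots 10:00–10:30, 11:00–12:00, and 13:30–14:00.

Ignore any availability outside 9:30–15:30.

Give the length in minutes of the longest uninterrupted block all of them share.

30 minutes

Quinn free within 09:00–16:00: 10:30–11:00, 11:30–13:30.
Quinn ∩ Emeka: 10:30–11:00, 11:30–12:30, 13:00–13:30.
Quinn ∩ Emeka ∩ Wyatt: 11:30–12:00.
Restricted to 09:30–15:30: 11:30–12:00.
Single common window of 30 minutes.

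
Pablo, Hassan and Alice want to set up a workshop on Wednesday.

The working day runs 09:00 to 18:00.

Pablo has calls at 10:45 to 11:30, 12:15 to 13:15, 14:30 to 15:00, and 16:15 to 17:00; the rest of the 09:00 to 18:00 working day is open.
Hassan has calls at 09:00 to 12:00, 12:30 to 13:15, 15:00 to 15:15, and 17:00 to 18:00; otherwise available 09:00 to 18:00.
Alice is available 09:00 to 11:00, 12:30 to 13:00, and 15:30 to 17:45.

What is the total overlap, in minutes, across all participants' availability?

45 minutes

Pablo free within 09:00–18:00: 09:00–10:45, 11:30–12:15, 13:15–14:30, 15:00–16:15, 17:00–18:00.
Hassan free within 09:00–18:00: 12:00–12:30, 13:15–15:00, 15:15–17:00.
Pablo ∩ Hassan: 12:00–12:15, 13:15–14:30, 15:15–16:15.
Pablo ∩ Hassan ∩ Alice: 15:30–16:15.
Total common minutes: 45.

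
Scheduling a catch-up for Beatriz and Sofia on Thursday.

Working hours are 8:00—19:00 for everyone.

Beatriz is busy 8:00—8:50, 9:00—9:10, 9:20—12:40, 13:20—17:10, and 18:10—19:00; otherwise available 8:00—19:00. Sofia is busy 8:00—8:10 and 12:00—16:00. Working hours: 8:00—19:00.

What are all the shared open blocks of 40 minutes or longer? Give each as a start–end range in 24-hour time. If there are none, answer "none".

17:10–18:10

Beatriz free within 08:00–19:00: 08:50–09:00, 09:10–09:20, 12:40–13:20, 17:10–18:10.
Sofia free within 08:00–19:00: 08:10–12:00, 16:00–19:00.
Beatriz ∩ Sofia: 08:50–09:00, 09:10–09:20, 17:10–18:10.
Windows ≥ 40 min: 17:10–18:10.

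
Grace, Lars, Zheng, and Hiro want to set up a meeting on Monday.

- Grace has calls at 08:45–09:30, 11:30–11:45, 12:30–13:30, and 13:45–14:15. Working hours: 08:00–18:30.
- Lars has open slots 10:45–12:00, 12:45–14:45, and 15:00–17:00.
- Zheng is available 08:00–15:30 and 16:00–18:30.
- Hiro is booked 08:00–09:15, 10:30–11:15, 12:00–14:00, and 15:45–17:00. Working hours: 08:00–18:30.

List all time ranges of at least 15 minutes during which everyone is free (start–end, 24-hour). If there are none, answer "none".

Grace free within 08:00–18:30: 08:00–08:45, 09:30–11:30, 11:45–12:30, 13:30–13:45, 14:15–18:30.
Hiro free within 08:00–18:30: 09:15–10:30, 11:15–12:00, 14:00–15:45, 17:00–18:30.
Grace ∩ Lars: 10:45–11:30, 11:45–12:00, 13:30–13:45, 14:15–14:45, 15:00–17:00.
Grace ∩ Lars ∩ Zheng: 10:45–11:30, 11:45–12:00, 13:30–13:45, 14:15–14:45, 15:00–15:30, 16:00–17:00.
Grace ∩ Lars ∩ Zheng ∩ Hiro: 11:15–11:30, 11:45–12:00, 14:15–14:45, 15:00–15:30.
Windows ≥ 15 min: 11:15–11:30, 11:45–12:00, 14:15–14:45, 15:00–15:30.

11:15–11:30, 11:45–12:00, 14:15–14:45, 15:00–15:30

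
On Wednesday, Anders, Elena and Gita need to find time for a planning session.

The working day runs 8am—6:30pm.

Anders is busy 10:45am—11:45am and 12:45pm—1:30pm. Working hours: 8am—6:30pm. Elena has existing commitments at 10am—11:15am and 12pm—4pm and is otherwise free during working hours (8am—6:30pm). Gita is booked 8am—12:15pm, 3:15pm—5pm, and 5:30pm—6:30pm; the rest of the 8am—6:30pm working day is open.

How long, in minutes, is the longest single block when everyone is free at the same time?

Anders free within 08:00–18:30: 08:00–10:45, 11:45–12:45, 13:30–18:30.
Elena free within 08:00–18:30: 08:00–10:00, 11:15–12:00, 16:00–18:30.
Gita free within 08:00–18:30: 12:15–15:15, 17:00–17:30.
Anders ∩ Elena: 08:00–10:00, 11:45–12:00, 16:00–18:30.
Anders ∩ Elena ∩ Gita: 17:00–17:30.
Single common window of 30 minutes.

30 minutes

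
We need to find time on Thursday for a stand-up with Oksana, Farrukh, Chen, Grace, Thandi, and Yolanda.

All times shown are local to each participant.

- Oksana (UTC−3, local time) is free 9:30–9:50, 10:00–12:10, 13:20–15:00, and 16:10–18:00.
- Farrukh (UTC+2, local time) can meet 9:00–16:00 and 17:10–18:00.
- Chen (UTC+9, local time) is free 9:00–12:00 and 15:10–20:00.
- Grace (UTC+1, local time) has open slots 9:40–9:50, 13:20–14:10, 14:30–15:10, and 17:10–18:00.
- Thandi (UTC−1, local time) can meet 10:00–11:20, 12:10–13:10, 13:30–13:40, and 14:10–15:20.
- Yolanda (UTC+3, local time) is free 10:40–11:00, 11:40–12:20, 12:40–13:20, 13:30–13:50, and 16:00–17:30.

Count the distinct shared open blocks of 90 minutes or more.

Oksana → UTC: 12:30–12:50, 13:00–15:10, 16:20–18:00, 19:10–21:00.
Farrukh → UTC: 07:00–14:00, 15:10–16:00.
Chen → UTC: 00:00–03:00, 06:10–11:00.
Grace → UTC: 08:40–08:50, 12:20–13:10, 13:30–14:10, 16:10–17:00.
Thandi → UTC: 11:00–12:20, 13:10–14:10, 14:30–14:40, 15:10–16:20.
Yolanda → UTC: 07:40–08:00, 08:40–09:20, 09:40–10:20, 10:30–10:50, 13:00–14:30.
Oksana ∩ Farrukh: 12:30–12:50, 13:00–14:00.
Oksana ∩ Farrukh ∩ Chen: (none).
Oksana ∩ Farrukh ∩ Chen ∩ Grace: (none).
Oksana ∩ Farrukh ∩ Chen ∩ Grace ∩ Thandi: (none).
Oksana ∩ Farrukh ∩ Chen ∩ Grace ∩ Thandi ∩ Yolanda: (none).
Windows ≥ 90 min: (none).
That's 0 windows.

0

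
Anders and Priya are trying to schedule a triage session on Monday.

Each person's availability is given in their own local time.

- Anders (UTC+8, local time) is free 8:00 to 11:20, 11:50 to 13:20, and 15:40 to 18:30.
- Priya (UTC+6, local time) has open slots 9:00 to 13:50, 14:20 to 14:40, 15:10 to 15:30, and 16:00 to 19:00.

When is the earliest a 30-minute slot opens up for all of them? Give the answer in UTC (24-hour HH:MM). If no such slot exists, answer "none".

03:50

Anders → UTC: 00:00–03:20, 03:50–05:20, 07:40–10:30.
Priya → UTC: 03:00–07:50, 08:20–08:40, 09:10–09:30, 10:00–13:00.
Anders ∩ Priya: 03:00–03:20, 03:50–05:20, 07:40–07:50, 08:20–08:40, 09:10–09:30, 10:00–10:30.
Windows ≥ 30 min: 03:50–05:20, 10:00–10:30.
Earliest such window starts at 03:50.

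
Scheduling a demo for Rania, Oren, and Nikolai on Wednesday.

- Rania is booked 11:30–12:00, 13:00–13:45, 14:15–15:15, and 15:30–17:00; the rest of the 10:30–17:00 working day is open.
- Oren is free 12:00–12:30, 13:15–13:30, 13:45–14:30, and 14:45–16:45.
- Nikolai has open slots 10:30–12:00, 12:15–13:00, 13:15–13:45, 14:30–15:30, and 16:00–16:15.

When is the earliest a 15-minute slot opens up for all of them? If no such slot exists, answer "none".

12:15

Rania free within 10:30–17:00: 10:30–11:30, 12:00–13:00, 13:45–14:15, 15:15–15:30.
Rania ∩ Oren: 12:00–12:30, 13:45–14:15, 15:15–15:30.
Rania ∩ Oren ∩ Nikolai: 12:15–12:30, 15:15–15:30.
Windows ≥ 15 min: 12:15–12:30, 15:15–15:30.
Earliest such window starts at 12:15.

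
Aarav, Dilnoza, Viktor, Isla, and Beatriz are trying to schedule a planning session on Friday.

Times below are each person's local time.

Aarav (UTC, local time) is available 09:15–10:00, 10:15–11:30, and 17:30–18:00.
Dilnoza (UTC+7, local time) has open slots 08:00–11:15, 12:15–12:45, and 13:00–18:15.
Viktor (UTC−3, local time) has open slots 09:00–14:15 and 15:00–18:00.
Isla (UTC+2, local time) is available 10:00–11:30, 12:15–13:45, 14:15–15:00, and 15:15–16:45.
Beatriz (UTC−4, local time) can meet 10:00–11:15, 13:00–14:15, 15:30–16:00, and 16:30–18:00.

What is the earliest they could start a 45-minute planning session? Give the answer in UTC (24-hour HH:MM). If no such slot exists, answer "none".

none

Aarav → UTC: 09:15–10:00, 10:15–11:30, 17:30–18:00.
Dilnoza → UTC: 01:00–04:15, 05:15–05:45, 06:00–11:15.
Viktor → UTC: 12:00–17:15, 18:00–21:00.
Isla → UTC: 08:00–09:30, 10:15–11:45, 12:15–13:00, 13:15–14:45.
Beatriz → UTC: 14:00–15:15, 17:00–18:15, 19:30–20:00, 20:30–22:00.
Aarav ∩ Dilnoza: 09:15–10:00, 10:15–11:15.
Aarav ∩ Dilnoza ∩ Viktor: (none).
Aarav ∩ Dilnoza ∩ Viktor ∩ Isla: (none).
Aarav ∩ Dilnoza ∩ Viktor ∩ Isla ∩ Beatriz: (none).
Windows ≥ 45 min: (none).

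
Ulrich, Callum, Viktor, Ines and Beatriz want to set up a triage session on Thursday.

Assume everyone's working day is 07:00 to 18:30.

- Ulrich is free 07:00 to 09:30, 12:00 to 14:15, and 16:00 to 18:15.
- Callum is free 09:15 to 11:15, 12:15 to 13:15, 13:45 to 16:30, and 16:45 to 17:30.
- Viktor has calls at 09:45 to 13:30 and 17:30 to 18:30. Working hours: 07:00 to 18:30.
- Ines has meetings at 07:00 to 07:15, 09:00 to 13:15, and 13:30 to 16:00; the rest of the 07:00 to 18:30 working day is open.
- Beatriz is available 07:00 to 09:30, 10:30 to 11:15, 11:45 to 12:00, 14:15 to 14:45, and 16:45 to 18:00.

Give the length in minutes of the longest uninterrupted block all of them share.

45 minutes

Viktor free within 07:00–18:30: 07:00–09:45, 13:30–17:30.
Ines free within 07:00–18:30: 07:15–09:00, 13:15–13:30, 16:00–18:30.
Ulrich ∩ Callum: 09:15–09:30, 12:15–13:15, 13:45–14:15, 16:00–16:30, 16:45–17:30.
Ulrich ∩ Callum ∩ Viktor: 09:15–09:30, 13:45–14:15, 16:00–16:30, 16:45–17:30.
Ulrich ∩ Callum ∩ Viktor ∩ Ines: 16:00–16:30, 16:45–17:30.
Ulrich ∩ Callum ∩ Viktor ∩ Ines ∩ Beatriz: 16:45–17:30.
Single common window of 45 minutes.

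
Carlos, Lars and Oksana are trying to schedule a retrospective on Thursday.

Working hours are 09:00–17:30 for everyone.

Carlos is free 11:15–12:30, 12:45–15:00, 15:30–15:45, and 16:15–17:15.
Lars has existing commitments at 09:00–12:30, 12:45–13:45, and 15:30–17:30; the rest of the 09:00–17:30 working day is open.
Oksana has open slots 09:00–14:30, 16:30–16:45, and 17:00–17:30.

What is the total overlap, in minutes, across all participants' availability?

Lars free within 09:00–17:30: 12:30–12:45, 13:45–15:30.
Carlos ∩ Lars: 13:45–15:00.
Carlos ∩ Lars ∩ Oksana: 13:45–14:30.
Total common minutes: 45.

45 minutes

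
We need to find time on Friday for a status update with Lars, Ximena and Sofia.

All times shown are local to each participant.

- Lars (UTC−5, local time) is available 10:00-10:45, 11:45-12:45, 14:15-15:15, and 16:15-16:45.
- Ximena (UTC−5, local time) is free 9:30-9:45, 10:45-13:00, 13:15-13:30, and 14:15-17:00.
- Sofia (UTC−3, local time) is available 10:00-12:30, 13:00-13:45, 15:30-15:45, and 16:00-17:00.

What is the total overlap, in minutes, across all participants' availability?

45 minutes

Lars → UTC: 15:00–15:45, 16:45–17:45, 19:15–20:15, 21:15–21:45.
Ximena → UTC: 14:30–14:45, 15:45–18:00, 18:15–18:30, 19:15–22:00.
Sofia → UTC: 13:00–15:30, 16:00–16:45, 18:30–18:45, 19:00–20:00.
Lars ∩ Ximena: 16:45–17:45, 19:15–20:15, 21:15–21:45.
Lars ∩ Ximena ∩ Sofia: 19:15–20:00.
Total common minutes: 45.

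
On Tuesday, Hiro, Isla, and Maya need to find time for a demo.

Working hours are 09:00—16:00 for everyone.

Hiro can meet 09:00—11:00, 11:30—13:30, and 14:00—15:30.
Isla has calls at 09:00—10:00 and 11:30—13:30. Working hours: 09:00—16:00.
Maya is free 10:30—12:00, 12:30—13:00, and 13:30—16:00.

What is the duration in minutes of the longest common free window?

Isla free within 09:00–16:00: 10:00–11:30, 13:30–16:00.
Hiro ∩ Isla: 10:00–11:00, 14:00–15:30.
Hiro ∩ Isla ∩ Maya: 10:30–11:00, 14:00–15:30.
Common window lengths: 30, 90 min; longest is 90.

90 minutes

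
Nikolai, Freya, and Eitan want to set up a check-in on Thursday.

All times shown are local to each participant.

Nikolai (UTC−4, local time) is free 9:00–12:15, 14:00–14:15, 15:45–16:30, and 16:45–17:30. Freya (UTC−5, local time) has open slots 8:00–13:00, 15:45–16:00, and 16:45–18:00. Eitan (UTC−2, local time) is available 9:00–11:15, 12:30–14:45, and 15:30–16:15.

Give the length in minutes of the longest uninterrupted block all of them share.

Nikolai → UTC: 13:00–16:15, 18:00–18:15, 19:45–20:30, 20:45–21:30.
Freya → UTC: 13:00–18:00, 20:45–21:00, 21:45–23:00.
Eitan → UTC: 11:00–13:15, 14:30–16:45, 17:30–18:15.
Nikolai ∩ Freya: 13:00–16:15, 20:45–21:00.
Nikolai ∩ Freya ∩ Eitan: 13:00–13:15, 14:30–16:15.
Common window lengths: 15, 105 min; longest is 105.

105 minutes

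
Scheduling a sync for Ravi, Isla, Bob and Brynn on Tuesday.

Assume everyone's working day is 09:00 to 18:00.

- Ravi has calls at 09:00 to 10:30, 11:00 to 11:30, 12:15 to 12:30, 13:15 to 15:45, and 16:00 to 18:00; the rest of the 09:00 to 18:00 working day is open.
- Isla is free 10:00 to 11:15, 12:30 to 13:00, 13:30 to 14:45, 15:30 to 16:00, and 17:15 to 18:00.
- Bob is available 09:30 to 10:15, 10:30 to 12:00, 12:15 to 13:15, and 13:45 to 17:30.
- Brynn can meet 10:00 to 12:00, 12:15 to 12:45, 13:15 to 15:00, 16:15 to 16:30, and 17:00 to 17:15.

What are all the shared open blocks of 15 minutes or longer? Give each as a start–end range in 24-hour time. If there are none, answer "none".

Ravi free within 09:00–18:00: 10:30–11:00, 11:30–12:15, 12:30–13:15, 15:45–16:00.
Ravi ∩ Isla: 10:30–11:00, 12:30–13:00, 15:45–16:00.
Ravi ∩ Isla ∩ Bob: 10:30–11:00, 12:30–13:00, 15:45–16:00.
Ravi ∩ Isla ∩ Bob ∩ Brynn: 10:30–11:00, 12:30–12:45.
Windows ≥ 15 min: 10:30–11:00, 12:30–12:45.

10:30–11:00, 12:30–12:45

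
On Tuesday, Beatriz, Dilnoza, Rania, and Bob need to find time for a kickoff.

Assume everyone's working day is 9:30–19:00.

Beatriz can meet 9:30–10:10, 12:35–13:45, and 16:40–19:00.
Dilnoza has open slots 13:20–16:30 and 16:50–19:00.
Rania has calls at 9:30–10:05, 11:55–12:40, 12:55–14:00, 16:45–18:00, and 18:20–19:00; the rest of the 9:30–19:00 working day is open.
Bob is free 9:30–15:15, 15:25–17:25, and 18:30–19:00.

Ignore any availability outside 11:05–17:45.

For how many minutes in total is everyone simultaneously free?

Rania free within 09:30–19:00: 10:05–11:55, 12:40–12:55, 14:00–16:45, 18:00–18:20.
Beatriz ∩ Dilnoza: 13:20–13:45, 16:50–19:00.
Beatriz ∩ Dilnoza ∩ Rania: 18:00–18:20.
Beatriz ∩ Dilnoza ∩ Rania ∩ Bob: (none).
Restricted to 11:05–17:45: (none).
Total common minutes: 0.

0 minutes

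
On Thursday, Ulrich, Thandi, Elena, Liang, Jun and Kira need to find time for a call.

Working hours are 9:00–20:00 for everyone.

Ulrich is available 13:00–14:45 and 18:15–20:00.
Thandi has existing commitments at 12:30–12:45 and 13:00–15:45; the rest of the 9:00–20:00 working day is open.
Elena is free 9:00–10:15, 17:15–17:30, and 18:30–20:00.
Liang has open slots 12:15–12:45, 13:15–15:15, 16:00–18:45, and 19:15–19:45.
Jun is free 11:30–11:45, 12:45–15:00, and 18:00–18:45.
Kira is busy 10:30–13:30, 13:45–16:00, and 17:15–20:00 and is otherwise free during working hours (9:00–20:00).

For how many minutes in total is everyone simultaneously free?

0 minutes

Thandi free within 09:00–20:00: 09:00–12:30, 12:45–13:00, 15:45–20:00.
Kira free within 09:00–20:00: 09:00–10:30, 13:30–13:45, 16:00–17:15.
Ulrich ∩ Thandi: 18:15–20:00.
Ulrich ∩ Thandi ∩ Elena: 18:30–20:00.
Ulrich ∩ Thandi ∩ Elena ∩ Liang: 18:30–18:45, 19:15–19:45.
Ulrich ∩ Thandi ∩ Elena ∩ Liang ∩ Jun: 18:30–18:45.
Ulrich ∩ Thandi ∩ Elena ∩ Liang ∩ Jun ∩ Kira: (none).
Total common minutes: 0.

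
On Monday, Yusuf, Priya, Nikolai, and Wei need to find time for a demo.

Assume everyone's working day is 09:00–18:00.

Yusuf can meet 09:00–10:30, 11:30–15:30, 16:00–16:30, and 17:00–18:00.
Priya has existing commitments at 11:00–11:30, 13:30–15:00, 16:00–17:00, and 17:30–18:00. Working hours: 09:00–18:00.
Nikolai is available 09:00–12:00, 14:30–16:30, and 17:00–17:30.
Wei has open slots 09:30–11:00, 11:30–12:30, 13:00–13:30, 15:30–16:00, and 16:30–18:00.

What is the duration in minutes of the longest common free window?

60 minutes

Priya free within 09:00–18:00: 09:00–11:00, 11:30–13:30, 15:00–16:00, 17:00–17:30.
Yusuf ∩ Priya: 09:00–10:30, 11:30–13:30, 15:00–15:30, 17:00–17:30.
Yusuf ∩ Priya ∩ Nikolai: 09:00–10:30, 11:30–12:00, 15:00–15:30, 17:00–17:30.
Yusuf ∩ Priya ∩ Nikolai ∩ Wei: 09:30–10:30, 11:30–12:00, 17:00–17:30.
Common window lengths: 60, 30, 30 min; longest is 60.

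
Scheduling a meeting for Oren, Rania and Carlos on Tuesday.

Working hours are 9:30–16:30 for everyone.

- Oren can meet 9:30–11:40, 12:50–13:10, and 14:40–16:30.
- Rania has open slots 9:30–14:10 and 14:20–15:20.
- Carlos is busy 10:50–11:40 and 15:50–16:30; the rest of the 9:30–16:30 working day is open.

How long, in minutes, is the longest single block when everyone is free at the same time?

80 minutes

Carlos free within 09:30–16:30: 09:30–10:50, 11:40–15:50.
Oren ∩ Rania: 09:30–11:40, 12:50–13:10, 14:40–15:20.
Oren ∩ Rania ∩ Carlos: 09:30–10:50, 12:50–13:10, 14:40–15:20.
Common window lengths: 80, 20, 40 min; longest is 80.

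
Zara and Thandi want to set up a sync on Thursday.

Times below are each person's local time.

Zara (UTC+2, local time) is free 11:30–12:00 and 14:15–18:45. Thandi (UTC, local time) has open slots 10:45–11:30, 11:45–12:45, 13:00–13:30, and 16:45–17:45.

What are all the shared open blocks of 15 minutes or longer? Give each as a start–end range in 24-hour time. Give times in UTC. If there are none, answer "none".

Zara → UTC: 09:30–10:00, 12:15–16:45.
Thandi → UTC: 10:45–11:30, 11:45–12:45, 13:00–13:30, 16:45–17:45.
Zara ∩ Thandi: 12:15–12:45, 13:00–13:30.
Windows ≥ 15 min: 12:15–12:45, 13:00–13:30.

12:15–12:45, 13:00–13:30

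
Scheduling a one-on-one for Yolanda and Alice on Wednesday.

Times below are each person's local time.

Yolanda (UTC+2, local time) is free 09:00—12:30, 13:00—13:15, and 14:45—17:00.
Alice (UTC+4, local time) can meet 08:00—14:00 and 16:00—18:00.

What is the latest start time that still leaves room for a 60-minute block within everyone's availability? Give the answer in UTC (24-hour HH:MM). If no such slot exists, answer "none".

Yolanda → UTC: 07:00–10:30, 11:00–11:15, 12:45–15:00.
Alice → UTC: 04:00–10:00, 12:00–14:00.
Yolanda ∩ Alice: 07:00–10:00, 12:45–14:00.
Windows ≥ 60 min: 07:00–10:00, 12:45–14:00.
Latest start in the last window 12:45–14:00 is 14:00 − 60 min = 13:00.

13:00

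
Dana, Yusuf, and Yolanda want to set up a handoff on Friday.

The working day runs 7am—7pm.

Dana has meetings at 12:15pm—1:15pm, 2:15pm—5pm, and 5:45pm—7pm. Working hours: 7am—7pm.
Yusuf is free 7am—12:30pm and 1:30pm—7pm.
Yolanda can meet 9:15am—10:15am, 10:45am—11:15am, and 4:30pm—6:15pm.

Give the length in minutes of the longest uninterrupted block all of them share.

Dana free within 07:00–19:00: 07:00–12:15, 13:15–14:15, 17:00–17:45.
Dana ∩ Yusuf: 07:00–12:15, 13:30–14:15, 17:00–17:45.
Dana ∩ Yusuf ∩ Yolanda: 09:15–10:15, 10:45–11:15, 17:00–17:45.
Common window lengths: 60, 30, 45 min; longest is 60.

60 minutes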